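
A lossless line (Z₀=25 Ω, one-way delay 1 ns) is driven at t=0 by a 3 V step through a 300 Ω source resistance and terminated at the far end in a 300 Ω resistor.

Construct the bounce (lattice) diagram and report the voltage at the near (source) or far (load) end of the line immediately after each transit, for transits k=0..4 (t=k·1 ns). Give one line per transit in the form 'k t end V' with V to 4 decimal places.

Γ_L=0.846154, Γ_S=0.846154; launch V₁=3·25/325=0.230769
k=0 src: V=0.2308
k=1 load: inc=0.230769, refl=0.230769·0.846154=0.1953; V=0.000000+0.230769+0.195266=0.4260
k=2 src: inc=0.195266, refl=0.195266·0.846154=0.1652; V=0.230769+0.195266+0.165225=0.5913
k=3 load: inc=0.165225, refl=0.165225·0.846154=0.1398; V=0.426036+0.165225+0.139806=0.7311
k=4 src: inc=0.139806, refl=0.139806·0.846154=0.1183; V=0.591261+0.139806+0.118297=0.8494

0 0 source 0.2308
1 1 load 0.4260
2 2 source 0.5913
3 3 load 0.7311
4 4 source 0.8494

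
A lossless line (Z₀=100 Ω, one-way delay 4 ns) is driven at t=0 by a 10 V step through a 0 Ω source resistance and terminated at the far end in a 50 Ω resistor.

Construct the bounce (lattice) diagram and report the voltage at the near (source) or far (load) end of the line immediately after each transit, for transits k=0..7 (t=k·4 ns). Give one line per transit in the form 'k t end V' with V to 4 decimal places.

0 0 source 10.0000
1 4 load 6.6667
2 8 source 10.0000
3 12 load 8.8889
4 16 source 10.0000
5 20 load 9.6296
6 24 source 10.0000
7 28 load 9.8765

Γ_L=-0.333333, Γ_S=-1.000000; launch V₁=10·100/100=10.000000
k=0 src: V=10.0000
k=1 load: inc=10.000000, refl=10.000000·-0.333333=-3.3333; V=0.000000+10.000000+-3.333333=6.6667
k=2 src: inc=-3.333333, refl=-3.333333·-1.000000=3.3333; V=10.000000+-3.333333+3.333333=10.0000
k=3 load: inc=3.333333, refl=3.333333·-0.333333=-1.1111; V=6.666667+3.333333+-1.111111=8.8889
k=4 src: inc=-1.111111, refl=-1.111111·-1.000000=1.1111; V=10.000000+-1.111111+1.111111=10.0000
k=5 load: inc=1.111111, refl=1.111111·-0.333333=-0.3704; V=8.888889+1.111111+-0.370370=9.6296
k=6 src: inc=-0.370370, refl=-0.370370·-1.000000=0.3704; V=10.000000+-0.370370+0.370370=10.0000
k=7 load: inc=0.370370, refl=0.370370·-0.333333=-0.1235; V=9.629630+0.370370+-0.123457=9.8765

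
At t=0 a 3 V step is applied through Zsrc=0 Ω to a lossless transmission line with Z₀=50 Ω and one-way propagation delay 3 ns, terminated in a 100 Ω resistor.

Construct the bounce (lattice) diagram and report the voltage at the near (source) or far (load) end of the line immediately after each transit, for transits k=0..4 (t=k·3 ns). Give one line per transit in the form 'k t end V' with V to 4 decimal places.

Γ_L=0.333333, Γ_S=-1.000000; launch V₁=3·50/50=3.000000
k=0 src: V=3.0000
k=1 load: inc=3.000000, refl=3.000000·0.333333=1.0000; V=0.000000+3.000000+1.000000=4.0000
k=2 src: inc=1.000000, refl=1.000000·-1.000000=-1.0000; V=3.000000+1.000000+-1.000000=3.0000
k=3 load: inc=-1.000000, refl=-1.000000·0.333333=-0.3333; V=4.000000+-1.000000+-0.333333=2.6667
k=4 src: inc=-0.333333, refl=-0.333333·-1.000000=0.3333; V=3.000000+-0.333333+0.333333=3.0000

0 0 source 3.0000
1 3 load 4.0000
2 6 source 3.0000
3 9 load 2.6667
4 12 source 3.0000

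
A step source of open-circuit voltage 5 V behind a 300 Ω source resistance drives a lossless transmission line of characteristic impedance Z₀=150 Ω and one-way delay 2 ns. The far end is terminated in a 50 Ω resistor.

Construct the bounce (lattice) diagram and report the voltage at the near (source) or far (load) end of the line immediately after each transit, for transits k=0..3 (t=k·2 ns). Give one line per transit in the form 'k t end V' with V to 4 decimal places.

0 0 source 1.6667
1 2 load 0.8333
2 4 source 0.5556
3 6 load 0.6944

Γ_L=-0.500000, Γ_S=0.333333; launch V₁=5·150/450=1.666667
k=0 src: V=1.6667
k=1 load: inc=1.666667, refl=1.666667·-0.500000=-0.8333; V=0.000000+1.666667+-0.833333=0.8333
k=2 src: inc=-0.833333, refl=-0.833333·0.333333=-0.2778; V=1.666667+-0.833333+-0.277778=0.5556
k=3 load: inc=-0.277778, refl=-0.277778·-0.500000=0.1389; V=0.833333+-0.277778+0.138889=0.6944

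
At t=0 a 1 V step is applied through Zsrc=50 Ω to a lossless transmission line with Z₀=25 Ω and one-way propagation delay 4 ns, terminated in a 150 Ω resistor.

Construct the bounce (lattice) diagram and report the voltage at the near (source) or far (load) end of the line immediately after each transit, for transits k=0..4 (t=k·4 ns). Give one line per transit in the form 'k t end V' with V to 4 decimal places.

Γ_L=0.714286, Γ_S=0.333333; launch V₁=1·25/75=0.333333
k=0 src: V=0.3333
k=1 load: inc=0.333333, refl=0.333333·0.714286=0.2381; V=0.000000+0.333333+0.238095=0.5714
k=2 src: inc=0.238095, refl=0.238095·0.333333=0.0794; V=0.333333+0.238095+0.079365=0.6508
k=3 load: inc=0.079365, refl=0.079365·0.714286=0.0567; V=0.571429+0.079365+0.056689=0.7075
k=4 src: inc=0.056689, refl=0.056689·0.333333=0.0189; V=0.650794+0.056689+0.018896=0.7264

0 0 source 0.3333
1 4 load 0.5714
2 8 source 0.6508
3 12 load 0.7075
4 16 source 0.7264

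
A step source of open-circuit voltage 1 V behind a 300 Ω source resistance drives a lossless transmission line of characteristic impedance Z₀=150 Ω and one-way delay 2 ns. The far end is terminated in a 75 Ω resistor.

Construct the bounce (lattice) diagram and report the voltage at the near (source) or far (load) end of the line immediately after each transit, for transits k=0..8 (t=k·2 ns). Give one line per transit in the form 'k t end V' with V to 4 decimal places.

Γ_L=-0.333333, Γ_S=0.333333; launch V₁=1·150/450=0.333333
k=0 src: V=0.3333
k=1 load: inc=0.333333, refl=0.333333·-0.333333=-0.1111; V=0.000000+0.333333+-0.111111=0.2222
k=2 src: inc=-0.111111, refl=-0.111111·0.333333=-0.0370; V=0.333333+-0.111111+-0.037037=0.1852
k=3 load: inc=-0.037037, refl=-0.037037·-0.333333=0.0123; V=0.222222+-0.037037+0.012346=0.1975
k=4 src: inc=0.012346, refl=0.012346·0.333333=0.0041; V=0.185185+0.012346+0.004115=0.2016
k=5 load: inc=0.004115, refl=0.004115·-0.333333=-0.0014; V=0.197531+0.004115+-0.001372=0.2003
k=6 src: inc=-0.001372, refl=-0.001372·0.333333=-0.0005; V=0.201646+-0.001372+-0.000457=0.1998
k=7 load: inc=-0.000457, refl=-0.000457·-0.333333=0.0002; V=0.200274+-0.000457+0.000152=0.2000
k=8 src: inc=0.000152, refl=0.000152·0.333333=0.0001; V=0.199817+0.000152+0.000051=0.2000

0 0 source 0.3333
1 2 load 0.2222
2 4 source 0.1852
3 6 load 0.1975
4 8 source 0.2016
5 10 load 0.2003
6 12 source 0.1998
7 14 load 0.2000
8 16 source 0.2000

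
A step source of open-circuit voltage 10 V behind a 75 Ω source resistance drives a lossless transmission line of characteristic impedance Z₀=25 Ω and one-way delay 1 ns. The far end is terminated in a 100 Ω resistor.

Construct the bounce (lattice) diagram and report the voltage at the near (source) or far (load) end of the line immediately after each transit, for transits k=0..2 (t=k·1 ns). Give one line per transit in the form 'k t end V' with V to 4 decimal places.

0 0 source 2.5000
1 1 load 4.0000
2 2 source 4.7500

Γ_L=0.600000, Γ_S=0.500000; launch V₁=10·25/100=2.500000
k=0 src: V=2.5000
k=1 load: inc=2.500000, refl=2.500000·0.600000=1.5000; V=0.000000+2.500000+1.500000=4.0000
k=2 src: inc=1.500000, refl=1.500000·0.500000=0.7500; V=2.500000+1.500000+0.750000=4.7500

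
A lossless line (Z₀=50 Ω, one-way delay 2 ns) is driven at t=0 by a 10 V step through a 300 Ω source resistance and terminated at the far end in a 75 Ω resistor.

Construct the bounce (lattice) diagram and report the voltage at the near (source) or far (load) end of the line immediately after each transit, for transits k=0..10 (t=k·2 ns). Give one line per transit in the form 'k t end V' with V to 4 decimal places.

0 0 source 1.4286
1 2 load 1.7143
2 4 source 1.9184
3 6 load 1.9592
4 8 source 1.9883
5 10 load 1.9942
6 12 source 1.9983
7 14 load 1.9992
8 16 source 1.9998
9 18 load 1.9999
10 20 source 2.0000

Γ_L=0.200000, Γ_S=0.714286; launch V₁=10·50/350=1.428571
k=0 src: V=1.4286
k=1 load: inc=1.428571, refl=1.428571·0.200000=0.2857; V=0.000000+1.428571+0.285714=1.7143
k=2 src: inc=0.285714, refl=0.285714·0.714286=0.2041; V=1.428571+0.285714+0.204082=1.9184
k=3 load: inc=0.204082, refl=0.204082·0.200000=0.0408; V=1.714286+0.204082+0.040816=1.9592
k=4 src: inc=0.040816, refl=0.040816·0.714286=0.0292; V=1.918367+0.040816+0.029155=1.9883
k=5 load: inc=0.029155, refl=0.029155·0.200000=0.0058; V=1.959184+0.029155+0.005831=1.9942
k=6 src: inc=0.005831, refl=0.005831·0.714286=0.0042; V=1.988338+0.005831+0.004165=1.9983
k=7 load: inc=0.004165, refl=0.004165·0.200000=0.0008; V=1.994169+0.004165+0.000833=1.9992
k=8 src: inc=0.000833, refl=0.000833·0.714286=0.0006; V=1.998334+0.000833+0.000595=1.9998
k=9 load: inc=0.000595, refl=0.000595·0.200000=0.0001; V=1.999167+0.000595+0.000119=1.9999
k=10 src: inc=0.000119, refl=0.000119·0.714286=0.0001; V=1.999762+0.000119+0.000085=2.0000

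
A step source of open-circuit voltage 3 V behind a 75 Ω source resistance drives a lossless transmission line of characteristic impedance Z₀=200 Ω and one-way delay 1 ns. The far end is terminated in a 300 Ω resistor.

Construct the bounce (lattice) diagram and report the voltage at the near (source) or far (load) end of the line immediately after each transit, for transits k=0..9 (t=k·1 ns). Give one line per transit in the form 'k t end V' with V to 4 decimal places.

0 0 source 2.1818
1 1 load 2.6182
2 2 source 2.4198
3 3 load 2.3802
4 4 source 2.3982
5 5 load 2.4018
6 6 source 2.4002
7 7 load 2.3998
8 8 source 2.4000
9 9 load 2.4000

Γ_L=0.200000, Γ_S=-0.454545; launch V₁=3·200/275=2.181818
k=0 src: V=2.1818
k=1 load: inc=2.181818, refl=2.181818·0.200000=0.4364; V=0.000000+2.181818+0.436364=2.6182
k=2 src: inc=0.436364, refl=0.436364·-0.454545=-0.1983; V=2.181818+0.436364+-0.198347=2.4198
k=3 load: inc=-0.198347, refl=-0.198347·0.200000=-0.0397; V=2.618182+-0.198347+-0.039669=2.3802
k=4 src: inc=-0.039669, refl=-0.039669·-0.454545=0.0180; V=2.419835+-0.039669+0.018032=2.3982
k=5 load: inc=0.018032, refl=0.018032·0.200000=0.0036; V=2.380165+0.018032+0.003606=2.4018
k=6 src: inc=0.003606, refl=0.003606·-0.454545=-0.0016; V=2.398197+0.003606+-0.001639=2.4002
k=7 load: inc=-0.001639, refl=-0.001639·0.200000=-0.0003; V=2.401803+-0.001639+-0.000328=2.3998
k=8 src: inc=-0.000328, refl=-0.000328·-0.454545=0.0001; V=2.400164+-0.000328+0.000149=2.4000
k=9 load: inc=0.000149, refl=0.000149·0.200000=0.0000; V=2.399836+0.000149+0.000030=2.4000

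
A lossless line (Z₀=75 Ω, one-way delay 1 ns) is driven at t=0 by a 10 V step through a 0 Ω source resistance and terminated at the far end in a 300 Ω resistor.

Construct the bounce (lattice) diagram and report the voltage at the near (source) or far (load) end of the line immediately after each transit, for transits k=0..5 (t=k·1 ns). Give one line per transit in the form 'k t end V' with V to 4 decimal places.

Γ_L=0.600000, Γ_S=-1.000000; launch V₁=10·75/75=10.000000
k=0 src: V=10.0000
k=1 load: inc=10.000000, refl=10.000000·0.600000=6.0000; V=0.000000+10.000000+6.000000=16.0000
k=2 src: inc=6.000000, refl=6.000000·-1.000000=-6.0000; V=10.000000+6.000000+-6.000000=10.0000
k=3 load: inc=-6.000000, refl=-6.000000·0.600000=-3.6000; V=16.000000+-6.000000+-3.600000=6.4000
k=4 src: inc=-3.600000, refl=-3.600000·-1.000000=3.6000; V=10.000000+-3.600000+3.600000=10.0000
k=5 load: inc=3.600000, refl=3.600000·0.600000=2.1600; V=6.400000+3.600000+2.160000=12.1600

0 0 source 10.0000
1 1 load 16.0000
2 2 source 10.0000
3 3 load 6.4000
4 4 source 10.0000
5 5 load 12.1600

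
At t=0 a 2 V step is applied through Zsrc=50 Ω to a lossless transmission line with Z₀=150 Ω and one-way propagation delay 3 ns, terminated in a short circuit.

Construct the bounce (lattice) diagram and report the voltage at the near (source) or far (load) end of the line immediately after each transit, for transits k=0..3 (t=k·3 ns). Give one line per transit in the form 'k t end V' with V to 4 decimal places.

Γ_L=-1.000000, Γ_S=-0.500000; launch V₁=2·150/200=1.500000
k=0 src: V=1.5000
k=1 load: inc=1.500000, refl=1.500000·-1.000000=-1.5000; V=0.000000+1.500000+-1.500000=0.0000
k=2 src: inc=-1.500000, refl=-1.500000·-0.500000=0.7500; V=1.500000+-1.500000+0.750000=0.7500
k=3 load: inc=0.750000, refl=0.750000·-1.000000=-0.7500; V=0.000000+0.750000+-0.750000=0.0000

0 0 source 1.5000
1 3 load 0.0000
2 6 source 0.7500
3 9 load 0.0000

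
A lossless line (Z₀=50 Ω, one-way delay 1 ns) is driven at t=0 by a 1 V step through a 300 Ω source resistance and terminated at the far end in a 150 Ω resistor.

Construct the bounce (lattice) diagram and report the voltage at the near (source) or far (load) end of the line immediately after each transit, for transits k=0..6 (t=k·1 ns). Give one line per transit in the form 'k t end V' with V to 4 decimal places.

Γ_L=0.500000, Γ_S=0.714286; launch V₁=1·50/350=0.142857
k=0 src: V=0.1429
k=1 load: inc=0.142857, refl=0.142857·0.500000=0.0714; V=0.000000+0.142857+0.071429=0.2143
k=2 src: inc=0.071429, refl=0.071429·0.714286=0.0510; V=0.142857+0.071429+0.051020=0.2653
k=3 load: inc=0.051020, refl=0.051020·0.500000=0.0255; V=0.214286+0.051020+0.025510=0.2908
k=4 src: inc=0.025510, refl=0.025510·0.714286=0.0182; V=0.265306+0.025510+0.018222=0.3090
k=5 load: inc=0.018222, refl=0.018222·0.500000=0.0091; V=0.290816+0.018222+0.009111=0.3181
k=6 src: inc=0.009111, refl=0.009111·0.714286=0.0065; V=0.309038+0.009111+0.006508=0.3247

0 0 source 0.1429
1 1 load 0.2143
2 2 source 0.2653
3 3 load 0.2908
4 4 source 0.3090
5 5 load 0.3181
6 6 source 0.3247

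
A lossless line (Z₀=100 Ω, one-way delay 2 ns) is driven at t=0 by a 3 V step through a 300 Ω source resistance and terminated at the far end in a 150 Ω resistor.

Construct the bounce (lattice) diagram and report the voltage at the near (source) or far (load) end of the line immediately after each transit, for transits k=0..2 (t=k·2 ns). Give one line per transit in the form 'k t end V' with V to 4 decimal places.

0 0 source 0.7500
1 2 load 0.9000
2 4 source 0.9750

Γ_L=0.200000, Γ_S=0.500000; launch V₁=3·100/400=0.750000
k=0 src: V=0.7500
k=1 load: inc=0.750000, refl=0.750000·0.200000=0.1500; V=0.000000+0.750000+0.150000=0.9000
k=2 src: inc=0.150000, refl=0.150000·0.500000=0.0750; V=0.750000+0.150000+0.075000=0.9750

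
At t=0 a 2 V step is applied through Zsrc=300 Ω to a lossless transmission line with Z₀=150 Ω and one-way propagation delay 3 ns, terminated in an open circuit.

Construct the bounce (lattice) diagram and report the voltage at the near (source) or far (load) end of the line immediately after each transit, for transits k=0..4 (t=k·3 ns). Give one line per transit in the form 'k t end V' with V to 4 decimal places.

Γ_L=1.000000, Γ_S=0.333333; launch V₁=2·150/450=0.666667
k=0 src: V=0.6667
k=1 load: inc=0.666667, refl=0.666667·1.000000=0.6667; V=0.000000+0.666667+0.666667=1.3333
k=2 src: inc=0.666667, refl=0.666667·0.333333=0.2222; V=0.666667+0.666667+0.222222=1.5556
k=3 load: inc=0.222222, refl=0.222222·1.000000=0.2222; V=1.333333+0.222222+0.222222=1.7778
k=4 src: inc=0.222222, refl=0.222222·0.333333=0.0741; V=1.555556+0.222222+0.074074=1.8519

0 0 source 0.6667
1 3 load 1.3333
2 6 source 1.5556
3 9 load 1.7778
4 12 source 1.8519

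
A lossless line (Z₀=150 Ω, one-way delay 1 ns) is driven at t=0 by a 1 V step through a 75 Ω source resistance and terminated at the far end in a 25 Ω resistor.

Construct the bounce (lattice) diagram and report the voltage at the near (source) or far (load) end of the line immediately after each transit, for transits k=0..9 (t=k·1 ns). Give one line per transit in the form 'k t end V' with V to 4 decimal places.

Γ_L=-0.714286, Γ_S=-0.333333; launch V₁=1·150/225=0.666667
k=0 src: V=0.6667
k=1 load: inc=0.666667, refl=0.666667·-0.714286=-0.4762; V=0.000000+0.666667+-0.476190=0.1905
k=2 src: inc=-0.476190, refl=-0.476190·-0.333333=0.1587; V=0.666667+-0.476190+0.158730=0.3492
k=3 load: inc=0.158730, refl=0.158730·-0.714286=-0.1134; V=0.190476+0.158730+-0.113379=0.2358
k=4 src: inc=-0.113379, refl=-0.113379·-0.333333=0.0378; V=0.349206+-0.113379+0.037793=0.2736
k=5 load: inc=0.037793, refl=0.037793·-0.714286=-0.0270; V=0.235828+0.037793+-0.026995=0.2466
k=6 src: inc=-0.026995, refl=-0.026995·-0.333333=0.0090; V=0.273621+-0.026995+0.008998=0.2556
k=7 load: inc=0.008998, refl=0.008998·-0.714286=-0.0064; V=0.246626+0.008998+-0.006427=0.2492
k=8 src: inc=-0.006427, refl=-0.006427·-0.333333=0.0021; V=0.255624+-0.006427+0.002142=0.2513
k=9 load: inc=0.002142, refl=0.002142·-0.714286=-0.0015; V=0.249197+0.002142+-0.001530=0.2498

0 0 source 0.6667
1 1 load 0.1905
2 2 source 0.3492
3 3 load 0.2358
4 4 source 0.2736
5 5 load 0.2466
6 6 source 0.2556
7 7 load 0.2492
8 8 source 0.2513
9 9 load 0.2498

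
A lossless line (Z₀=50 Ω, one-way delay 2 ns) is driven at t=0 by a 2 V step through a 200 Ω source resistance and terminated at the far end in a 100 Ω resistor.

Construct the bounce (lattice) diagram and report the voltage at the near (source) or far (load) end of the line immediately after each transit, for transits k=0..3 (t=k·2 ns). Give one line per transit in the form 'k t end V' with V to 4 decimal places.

Γ_L=0.333333, Γ_S=0.600000; launch V₁=2·50/250=0.400000
k=0 src: V=0.4000
k=1 load: inc=0.400000, refl=0.400000·0.333333=0.1333; V=0.000000+0.400000+0.133333=0.5333
k=2 src: inc=0.133333, refl=0.133333·0.600000=0.0800; V=0.400000+0.133333+0.080000=0.6133
k=3 load: inc=0.080000, refl=0.080000·0.333333=0.0267; V=0.533333+0.080000+0.026667=0.6400

0 0 source 0.4000
1 2 load 0.5333
2 4 source 0.6133
3 6 load 0.6400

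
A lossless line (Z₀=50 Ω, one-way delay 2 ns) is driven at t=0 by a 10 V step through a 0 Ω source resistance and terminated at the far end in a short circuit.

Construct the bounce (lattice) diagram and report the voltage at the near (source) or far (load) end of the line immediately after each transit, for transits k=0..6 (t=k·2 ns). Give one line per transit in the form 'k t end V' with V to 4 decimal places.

Γ_L=-1.000000, Γ_S=-1.000000; launch V₁=10·50/50=10.000000
k=0 src: V=10.0000
k=1 load: inc=10.000000, refl=10.000000·-1.000000=-10.0000; V=0.000000+10.000000+-10.000000=0.0000
k=2 src: inc=-10.000000, refl=-10.000000·-1.000000=10.0000; V=10.000000+-10.000000+10.000000=10.0000
k=3 load: inc=10.000000, refl=10.000000·-1.000000=-10.0000; V=0.000000+10.000000+-10.000000=0.0000
k=4 src: inc=-10.000000, refl=-10.000000·-1.000000=10.0000; V=10.000000+-10.000000+10.000000=10.0000
k=5 load: inc=10.000000, refl=10.000000·-1.000000=-10.0000; V=0.000000+10.000000+-10.000000=0.0000
k=6 src: inc=-10.000000, refl=-10.000000·-1.000000=10.0000; V=10.000000+-10.000000+10.000000=10.0000

0 0 source 10.0000
1 2 load 0.0000
2 4 source 10.0000
3 6 load 0.0000
4 8 source 10.0000
5 10 load 0.0000
6 12 source 10.0000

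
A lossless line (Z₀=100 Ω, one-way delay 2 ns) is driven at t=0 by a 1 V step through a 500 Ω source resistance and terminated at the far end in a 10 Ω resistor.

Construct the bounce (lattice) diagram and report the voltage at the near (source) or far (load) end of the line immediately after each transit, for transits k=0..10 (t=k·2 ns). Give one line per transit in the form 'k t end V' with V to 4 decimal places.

Γ_L=-0.818182, Γ_S=0.666667; launch V₁=1·100/600=0.166667
k=0 src: V=0.1667
k=1 load: inc=0.166667, refl=0.166667·-0.818182=-0.1364; V=0.000000+0.166667+-0.136364=0.0303
k=2 src: inc=-0.136364, refl=-0.136364·0.666667=-0.0909; V=0.166667+-0.136364+-0.090909=-0.0606
k=3 load: inc=-0.090909, refl=-0.090909·-0.818182=0.0744; V=0.030303+-0.090909+0.074380=0.0138
k=4 src: inc=0.074380, refl=0.074380·0.666667=0.0496; V=-0.060606+0.074380+0.049587=0.0634
k=5 load: inc=0.049587, refl=0.049587·-0.818182=-0.0406; V=0.013774+0.049587+-0.040571=0.0228
k=6 src: inc=-0.040571, refl=-0.040571·0.666667=-0.0270; V=0.063361+-0.040571+-0.027047=-0.0043
k=7 load: inc=-0.027047, refl=-0.027047·-0.818182=0.0221; V=0.022790+-0.027047+0.022130=0.0179
k=8 src: inc=0.022130, refl=0.022130·0.666667=0.0148; V=-0.004257+0.022130+0.014753=0.0326
k=9 load: inc=0.014753, refl=0.014753·-0.818182=-0.0121; V=0.017872+0.014753+-0.012071=0.0206
k=10 src: inc=-0.012071, refl=-0.012071·0.666667=-0.0080; V=0.032625+-0.012071+-0.008047=0.0125

0 0 source 0.1667
1 2 load 0.0303
2 4 source -0.0606
3 6 load 0.0138
4 8 source 0.0634
5 10 load 0.0228
6 12 source -0.0043
7 14 load 0.0179
8 16 source 0.0326
9 18 load 0.0206
10 20 source 0.0125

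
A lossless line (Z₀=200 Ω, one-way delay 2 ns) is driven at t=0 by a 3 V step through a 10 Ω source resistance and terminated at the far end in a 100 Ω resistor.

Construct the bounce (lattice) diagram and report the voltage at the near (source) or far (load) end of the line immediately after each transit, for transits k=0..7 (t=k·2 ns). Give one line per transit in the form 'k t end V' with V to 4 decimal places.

0 0 source 2.8571
1 2 load 1.9048
2 4 source 2.7664
3 6 load 2.4792
4 8 source 2.7391
5 10 load 2.6525
6 12 source 2.7308
7 14 load 2.7047

Γ_L=-0.333333, Γ_S=-0.904762; launch V₁=3·200/210=2.857143
k=0 src: V=2.8571
k=1 load: inc=2.857143, refl=2.857143·-0.333333=-0.9524; V=0.000000+2.857143+-0.952381=1.9048
k=2 src: inc=-0.952381, refl=-0.952381·-0.904762=0.8617; V=2.857143+-0.952381+0.861678=2.7664
k=3 load: inc=0.861678, refl=0.861678·-0.333333=-0.2872; V=1.904762+0.861678+-0.287226=2.4792
k=4 src: inc=-0.287226, refl=-0.287226·-0.904762=0.2599; V=2.766440+-0.287226+0.259871=2.7391
k=5 load: inc=0.259871, refl=0.259871·-0.333333=-0.0866; V=2.479214+0.259871+-0.086624=2.6525
k=6 src: inc=-0.086624, refl=-0.086624·-0.904762=0.0784; V=2.739085+-0.086624+0.078374=2.7308
k=7 load: inc=0.078374, refl=0.078374·-0.333333=-0.0261; V=2.652461+0.078374+-0.026125=2.7047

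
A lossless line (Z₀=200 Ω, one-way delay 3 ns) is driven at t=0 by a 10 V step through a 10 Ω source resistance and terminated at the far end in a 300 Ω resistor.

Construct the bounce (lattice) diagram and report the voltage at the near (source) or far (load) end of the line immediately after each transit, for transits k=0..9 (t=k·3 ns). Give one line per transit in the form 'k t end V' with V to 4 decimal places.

0 0 source 9.5238
1 3 load 11.4286
2 6 source 9.7052
3 9 load 9.3605
4 12 source 9.6724
5 15 load 9.7348
6 18 source 9.6783
7 21 load 9.6670
8 24 source 9.6773
9 27 load 9.6793

Γ_L=0.200000, Γ_S=-0.904762; launch V₁=10·200/210=9.523810
k=0 src: V=9.5238
k=1 load: inc=9.523810, refl=9.523810·0.200000=1.9048; V=0.000000+9.523810+1.904762=11.4286
k=2 src: inc=1.904762, refl=1.904762·-0.904762=-1.7234; V=9.523810+1.904762+-1.723356=9.7052
k=3 load: inc=-1.723356, refl=-1.723356·0.200000=-0.3447; V=11.428571+-1.723356+-0.344671=9.3605
k=4 src: inc=-0.344671, refl=-0.344671·-0.904762=0.3118; V=9.705215+-0.344671+0.311845=9.6724
k=5 load: inc=0.311845, refl=0.311845·0.200000=0.0624; V=9.360544+0.311845+0.062369=9.7348
k=6 src: inc=0.062369, refl=0.062369·-0.904762=-0.0564; V=9.672390+0.062369+-0.056429=9.6783
k=7 load: inc=-0.056429, refl=-0.056429·0.200000=-0.0113; V=9.734759+-0.056429+-0.011286=9.6670
k=8 src: inc=-0.011286, refl=-0.011286·-0.904762=0.0102; V=9.678330+-0.011286+0.010211=9.6773
k=9 load: inc=0.010211, refl=0.010211·0.200000=0.0020; V=9.667044+0.010211+0.002042=9.6793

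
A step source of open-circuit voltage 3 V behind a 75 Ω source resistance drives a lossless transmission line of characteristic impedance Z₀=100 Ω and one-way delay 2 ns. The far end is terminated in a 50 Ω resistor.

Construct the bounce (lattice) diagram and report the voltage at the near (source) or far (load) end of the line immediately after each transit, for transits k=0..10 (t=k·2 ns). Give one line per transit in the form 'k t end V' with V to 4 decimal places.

0 0 source 1.7143
1 2 load 1.1429
2 4 source 1.2245
3 6 load 1.1973
4 8 source 1.2012
5 10 load 1.1999
6 12 source 1.2001
7 14 load 1.2000
8 16 source 1.2000
9 18 load 1.2000
10 20 source 1.2000

Γ_L=-0.333333, Γ_S=-0.142857; launch V₁=3·100/175=1.714286
k=0 src: V=1.7143
k=1 load: inc=1.714286, refl=1.714286·-0.333333=-0.5714; V=0.000000+1.714286+-0.571429=1.1429
k=2 src: inc=-0.571429, refl=-0.571429·-0.142857=0.0816; V=1.714286+-0.571429+0.081633=1.2245
k=3 load: inc=0.081633, refl=0.081633·-0.333333=-0.0272; V=1.142857+0.081633+-0.027211=1.1973
k=4 src: inc=-0.027211, refl=-0.027211·-0.142857=0.0039; V=1.224490+-0.027211+0.003887=1.2012
k=5 load: inc=0.003887, refl=0.003887·-0.333333=-0.0013; V=1.197279+0.003887+-0.001296=1.1999
k=6 src: inc=-0.001296, refl=-0.001296·-0.142857=0.0002; V=1.201166+-0.001296+0.000185=1.2001
k=7 load: inc=0.000185, refl=0.000185·-0.333333=-0.0001; V=1.199870+0.000185+-0.000062=1.2000
k=8 src: inc=-0.000062, refl=-0.000062·-0.142857=0.0000; V=1.200056+-0.000062+0.000009=1.2000
k=9 load: inc=0.000009, refl=0.000009·-0.333333=-0.0000; V=1.199994+0.000009+-0.000003=1.2000
k=10 src: inc=-0.000003, refl=-0.000003·-0.142857=0.0000; V=1.200003+-0.000003+0.000000=1.2000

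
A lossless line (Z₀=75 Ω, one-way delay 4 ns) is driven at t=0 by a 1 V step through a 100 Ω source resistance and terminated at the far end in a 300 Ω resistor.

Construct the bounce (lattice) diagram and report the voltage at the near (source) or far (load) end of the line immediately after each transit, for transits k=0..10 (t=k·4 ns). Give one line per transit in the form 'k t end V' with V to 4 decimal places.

Γ_L=0.600000, Γ_S=0.142857; launch V₁=1·75/175=0.428571
k=0 src: V=0.4286
k=1 load: inc=0.428571, refl=0.428571·0.600000=0.2571; V=0.000000+0.428571+0.257143=0.6857
k=2 src: inc=0.257143, refl=0.257143·0.142857=0.0367; V=0.428571+0.257143+0.036735=0.7224
k=3 load: inc=0.036735, refl=0.036735·0.600000=0.0220; V=0.685714+0.036735+0.022041=0.7445
k=4 src: inc=0.022041, refl=0.022041·0.142857=0.0031; V=0.722449+0.022041+0.003149=0.7476
k=5 load: inc=0.003149, refl=0.003149·0.600000=0.0019; V=0.744490+0.003149+0.001889=0.7495
k=6 src: inc=0.001889, refl=0.001889·0.142857=0.0003; V=0.747638+0.001889+0.000270=0.7498
k=7 load: inc=0.000270, refl=0.000270·0.600000=0.0002; V=0.749528+0.000270+0.000162=0.7500
k=8 src: inc=0.000162, refl=0.000162·0.142857=0.0000; V=0.749798+0.000162+0.000023=0.7500
k=9 load: inc=0.000023, refl=0.000023·0.600000=0.0000; V=0.749960+0.000023+0.000014=0.7500
k=10 src: inc=0.000014, refl=0.000014·0.142857=0.0000; V=0.749983+0.000014+0.000002=0.7500

0 0 source 0.4286
1 4 load 0.6857
2 8 source 0.7224
3 12 load 0.7445
4 16 source 0.7476
5 20 load 0.7495
6 24 source 0.7498
7 28 load 0.7500
8 32 source 0.7500
9 36 load 0.7500
10 40 source 0.7500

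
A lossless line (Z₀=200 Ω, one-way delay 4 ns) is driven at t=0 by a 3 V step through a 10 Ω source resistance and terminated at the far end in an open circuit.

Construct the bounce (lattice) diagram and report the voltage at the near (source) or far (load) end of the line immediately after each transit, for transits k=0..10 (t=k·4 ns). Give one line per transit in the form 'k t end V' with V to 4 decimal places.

Γ_L=1.000000, Γ_S=-0.904762; launch V₁=3·200/210=2.857143
k=0 src: V=2.8571
k=1 load: inc=2.857143, refl=2.857143·1.000000=2.8571; V=0.000000+2.857143+2.857143=5.7143
k=2 src: inc=2.857143, refl=2.857143·-0.904762=-2.5850; V=2.857143+2.857143+-2.585034=3.1293
k=3 load: inc=-2.585034, refl=-2.585034·1.000000=-2.5850; V=5.714286+-2.585034+-2.585034=0.5442
k=4 src: inc=-2.585034, refl=-2.585034·-0.904762=2.3388; V=3.129252+-2.585034+2.338840=2.8831
k=5 load: inc=2.338840, refl=2.338840·1.000000=2.3388; V=0.544218+2.338840+2.338840=5.2219
k=6 src: inc=2.338840, refl=2.338840·-0.904762=-2.1161; V=2.883058+2.338840+-2.116094=3.1058
k=7 load: inc=-2.116094, refl=-2.116094·1.000000=-2.1161; V=5.221898+-2.116094+-2.116094=0.9897
k=8 src: inc=-2.116094, refl=-2.116094·-0.904762=1.9146; V=3.105805+-2.116094+1.914561=2.9043
k=9 load: inc=1.914561, refl=1.914561·1.000000=1.9146; V=0.989711+1.914561+1.914561=4.8188
k=10 src: inc=1.914561, refl=1.914561·-0.904762=-1.7322; V=2.904272+1.914561+-1.732222=3.0866

0 0 source 2.8571
1 4 load 5.7143
2 8 source 3.1293
3 12 load 0.5442
4 16 source 2.8831
5 20 load 5.2219
6 24 source 3.1058
7 28 load 0.9897
8 32 source 2.9043
9 36 load 4.8188
10 40 source 3.0866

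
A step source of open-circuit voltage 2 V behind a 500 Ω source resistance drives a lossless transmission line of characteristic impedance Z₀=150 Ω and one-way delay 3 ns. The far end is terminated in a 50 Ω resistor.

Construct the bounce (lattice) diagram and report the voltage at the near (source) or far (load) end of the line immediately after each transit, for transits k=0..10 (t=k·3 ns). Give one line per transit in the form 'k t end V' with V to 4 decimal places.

Γ_L=-0.500000, Γ_S=0.538462; launch V₁=2·150/650=0.461538
k=0 src: V=0.4615
k=1 load: inc=0.461538, refl=0.461538·-0.500000=-0.2308; V=0.000000+0.461538+-0.230769=0.2308
k=2 src: inc=-0.230769, refl=-0.230769·0.538462=-0.1243; V=0.461538+-0.230769+-0.124260=0.1065
k=3 load: inc=-0.124260, refl=-0.124260·-0.500000=0.0621; V=0.230769+-0.124260+0.062130=0.1686
k=4 src: inc=0.062130, refl=0.062130·0.538462=0.0335; V=0.106509+0.062130+0.033455=0.2021
k=5 load: inc=0.033455, refl=0.033455·-0.500000=-0.0167; V=0.168639+0.033455+-0.016727=0.1854
k=6 src: inc=-0.016727, refl=-0.016727·0.538462=-0.0090; V=0.202094+-0.016727+-0.009007=0.1764
k=7 load: inc=-0.009007, refl=-0.009007·-0.500000=0.0045; V=0.185366+-0.009007+0.004504=0.1809
k=8 src: inc=0.004504, refl=0.004504·0.538462=0.0024; V=0.176359+0.004504+0.002425=0.1833
k=9 load: inc=0.002425, refl=0.002425·-0.500000=-0.0012; V=0.180863+0.002425+-0.001212=0.1821
k=10 src: inc=-0.001212, refl=-0.001212·0.538462=-0.0007; V=0.183288+-0.001212+-0.000653=0.1814

0 0 source 0.4615
1 3 load 0.2308
2 6 source 0.1065
3 9 load 0.1686
4 12 source 0.2021
5 15 load 0.1854
6 18 source 0.1764
7 21 load 0.1809
8 24 source 0.1833
9 27 load 0.1821
10 30 source 0.1814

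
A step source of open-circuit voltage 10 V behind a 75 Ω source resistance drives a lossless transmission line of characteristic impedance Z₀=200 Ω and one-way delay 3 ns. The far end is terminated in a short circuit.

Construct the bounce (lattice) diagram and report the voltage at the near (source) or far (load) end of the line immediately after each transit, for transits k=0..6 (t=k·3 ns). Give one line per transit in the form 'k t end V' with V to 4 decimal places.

Γ_L=-1.000000, Γ_S=-0.454545; launch V₁=10·200/275=7.272727
k=0 src: V=7.2727
k=1 load: inc=7.272727, refl=7.272727·-1.000000=-7.2727; V=0.000000+7.272727+-7.272727=0.0000
k=2 src: inc=-7.272727, refl=-7.272727·-0.454545=3.3058; V=7.272727+-7.272727+3.305785=3.3058
k=3 load: inc=3.305785, refl=3.305785·-1.000000=-3.3058; V=0.000000+3.305785+-3.305785=0.0000
k=4 src: inc=-3.305785, refl=-3.305785·-0.454545=1.5026; V=3.305785+-3.305785+1.502630=1.5026
k=5 load: inc=1.502630, refl=1.502630·-1.000000=-1.5026; V=0.000000+1.502630+-1.502630=0.0000
k=6 src: inc=-1.502630, refl=-1.502630·-0.454545=0.6830; V=1.502630+-1.502630+0.683013=0.6830

0 0 source 7.2727
1 3 load 0.0000
2 6 source 3.3058
3 9 load 0.0000
4 12 source 1.5026
5 15 load 0.0000
6 18 source 0.6830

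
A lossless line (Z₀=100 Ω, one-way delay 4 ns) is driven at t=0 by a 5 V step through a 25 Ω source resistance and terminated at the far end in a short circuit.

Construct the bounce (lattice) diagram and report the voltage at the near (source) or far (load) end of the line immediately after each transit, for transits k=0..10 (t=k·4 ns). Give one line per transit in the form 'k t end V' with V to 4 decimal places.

0 0 source 4.0000
1 4 load 0.0000
2 8 source 2.4000
3 12 load 0.0000
4 16 source 1.4400
5 20 load 0.0000
6 24 source 0.8640
7 28 load 0.0000
8 32 source 0.5184
9 36 load 0.0000
10 40 source 0.3110

Γ_L=-1.000000, Γ_S=-0.600000; launch V₁=5·100/125=4.000000
k=0 src: V=4.0000
k=1 load: inc=4.000000, refl=4.000000·-1.000000=-4.0000; V=0.000000+4.000000+-4.000000=0.0000
k=2 src: inc=-4.000000, refl=-4.000000·-0.600000=2.4000; V=4.000000+-4.000000+2.400000=2.4000
k=3 load: inc=2.400000, refl=2.400000·-1.000000=-2.4000; V=0.000000+2.400000+-2.400000=0.0000
k=4 src: inc=-2.400000, refl=-2.400000·-0.600000=1.4400; V=2.400000+-2.400000+1.440000=1.4400
k=5 load: inc=1.440000, refl=1.440000·-1.000000=-1.4400; V=0.000000+1.440000+-1.440000=0.0000
k=6 src: inc=-1.440000, refl=-1.440000·-0.600000=0.8640; V=1.440000+-1.440000+0.864000=0.8640
k=7 load: inc=0.864000, refl=0.864000·-1.000000=-0.8640; V=0.000000+0.864000+-0.864000=0.0000
k=8 src: inc=-0.864000, refl=-0.864000·-0.600000=0.5184; V=0.864000+-0.864000+0.518400=0.5184
k=9 load: inc=0.518400, refl=0.518400·-1.000000=-0.5184; V=0.000000+0.518400+-0.518400=0.0000
k=10 src: inc=-0.518400, refl=-0.518400·-0.600000=0.3110; V=0.518400+-0.518400+0.311040=0.3110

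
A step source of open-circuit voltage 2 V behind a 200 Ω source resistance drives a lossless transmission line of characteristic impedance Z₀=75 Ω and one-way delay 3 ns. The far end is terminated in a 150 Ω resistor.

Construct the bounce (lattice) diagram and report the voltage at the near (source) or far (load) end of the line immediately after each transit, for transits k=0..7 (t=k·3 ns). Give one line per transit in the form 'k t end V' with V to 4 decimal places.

0 0 source 0.5455
1 3 load 0.7273
2 6 source 0.8099
3 9 load 0.8375
4 12 source 0.8500
5 15 load 0.8542
6 18 source 0.8561
7 21 load 0.8567

Γ_L=0.333333, Γ_S=0.454545; launch V₁=2·75/275=0.545455
k=0 src: V=0.5455
k=1 load: inc=0.545455, refl=0.545455·0.333333=0.1818; V=0.000000+0.545455+0.181818=0.7273
k=2 src: inc=0.181818, refl=0.181818·0.454545=0.0826; V=0.545455+0.181818+0.082645=0.8099
k=3 load: inc=0.082645, refl=0.082645·0.333333=0.0275; V=0.727273+0.082645+0.027548=0.8375
k=4 src: inc=0.027548, refl=0.027548·0.454545=0.0125; V=0.809917+0.027548+0.012522=0.8500
k=5 load: inc=0.012522, refl=0.012522·0.333333=0.0042; V=0.837466+0.012522+0.004174=0.8542
k=6 src: inc=0.004174, refl=0.004174·0.454545=0.0019; V=0.849987+0.004174+0.001897=0.8561
k=7 load: inc=0.001897, refl=0.001897·0.333333=0.0006; V=0.854161+0.001897+0.000632=0.8567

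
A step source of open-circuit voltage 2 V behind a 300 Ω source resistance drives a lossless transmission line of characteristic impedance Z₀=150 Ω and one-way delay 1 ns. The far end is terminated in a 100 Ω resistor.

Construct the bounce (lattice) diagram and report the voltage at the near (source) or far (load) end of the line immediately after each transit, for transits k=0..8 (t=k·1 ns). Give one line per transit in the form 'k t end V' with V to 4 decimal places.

0 0 source 0.6667
1 1 load 0.5333
2 2 source 0.4889
3 3 load 0.4978
4 4 source 0.5007
5 5 load 0.5001
6 6 source 0.5000
7 7 load 0.5000
8 8 source 0.5000

Γ_L=-0.200000, Γ_S=0.333333; launch V₁=2·150/450=0.666667
k=0 src: V=0.6667
k=1 load: inc=0.666667, refl=0.666667·-0.200000=-0.1333; V=0.000000+0.666667+-0.133333=0.5333
k=2 src: inc=-0.133333, refl=-0.133333·0.333333=-0.0444; V=0.666667+-0.133333+-0.044444=0.4889
k=3 load: inc=-0.044444, refl=-0.044444·-0.200000=0.0089; V=0.533333+-0.044444+0.008889=0.4978
k=4 src: inc=0.008889, refl=0.008889·0.333333=0.0030; V=0.488889+0.008889+0.002963=0.5007
k=5 load: inc=0.002963, refl=0.002963·-0.200000=-0.0006; V=0.497778+0.002963+-0.000593=0.5001
k=6 src: inc=-0.000593, refl=-0.000593·0.333333=-0.0002; V=0.500741+-0.000593+-0.000198=0.5000
k=7 load: inc=-0.000198, refl=-0.000198·-0.200000=0.0000; V=0.500148+-0.000198+0.000040=0.5000
k=8 src: inc=0.000040, refl=0.000040·0.333333=0.0000; V=0.499951+0.000040+0.000013=0.5000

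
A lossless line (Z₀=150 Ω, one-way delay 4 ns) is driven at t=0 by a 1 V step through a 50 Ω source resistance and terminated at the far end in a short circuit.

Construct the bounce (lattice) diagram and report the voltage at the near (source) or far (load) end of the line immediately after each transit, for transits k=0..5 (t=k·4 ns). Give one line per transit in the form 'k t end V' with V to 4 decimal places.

0 0 source 0.7500
1 4 load 0.0000
2 8 source 0.3750
3 12 load 0.0000
4 16 source 0.1875
5 20 load 0.0000

Γ_L=-1.000000, Γ_S=-0.500000; launch V₁=1·150/200=0.750000
k=0 src: V=0.7500
k=1 load: inc=0.750000, refl=0.750000·-1.000000=-0.7500; V=0.000000+0.750000+-0.750000=0.0000
k=2 src: inc=-0.750000, refl=-0.750000·-0.500000=0.3750; V=0.750000+-0.750000+0.375000=0.3750
k=3 load: inc=0.375000, refl=0.375000·-1.000000=-0.3750; V=0.000000+0.375000+-0.375000=0.0000
k=4 src: inc=-0.375000, refl=-0.375000·-0.500000=0.1875; V=0.375000+-0.375000+0.187500=0.1875
k=5 load: inc=0.187500, refl=0.187500·-1.000000=-0.1875; V=0.000000+0.187500+-0.187500=0.0000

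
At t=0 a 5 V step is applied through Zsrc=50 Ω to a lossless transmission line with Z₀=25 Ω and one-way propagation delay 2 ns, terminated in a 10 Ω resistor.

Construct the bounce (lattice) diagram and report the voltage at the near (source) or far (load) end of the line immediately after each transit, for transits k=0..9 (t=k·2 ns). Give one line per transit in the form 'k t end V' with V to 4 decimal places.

Γ_L=-0.428571, Γ_S=0.333333; launch V₁=5·25/75=1.666667
k=0 src: V=1.6667
k=1 load: inc=1.666667, refl=1.666667·-0.428571=-0.7143; V=0.000000+1.666667+-0.714286=0.9524
k=2 src: inc=-0.714286, refl=-0.714286·0.333333=-0.2381; V=1.666667+-0.714286+-0.238095=0.7143
k=3 load: inc=-0.238095, refl=-0.238095·-0.428571=0.1020; V=0.952381+-0.238095+0.102041=0.8163
k=4 src: inc=0.102041, refl=0.102041·0.333333=0.0340; V=0.714286+0.102041+0.034014=0.8503
k=5 load: inc=0.034014, refl=0.034014·-0.428571=-0.0146; V=0.816327+0.034014+-0.014577=0.8358
k=6 src: inc=-0.014577, refl=-0.014577·0.333333=-0.0049; V=0.850340+-0.014577+-0.004859=0.8309
k=7 load: inc=-0.004859, refl=-0.004859·-0.428571=0.0021; V=0.835763+-0.004859+0.002082=0.8330
k=8 src: inc=0.002082, refl=0.002082·0.333333=0.0007; V=0.830904+0.002082+0.000694=0.8337
k=9 load: inc=0.000694, refl=0.000694·-0.428571=-0.0003; V=0.832986+0.000694+-0.000297=0.8334

0 0 source 1.6667
1 2 load 0.9524
2 4 source 0.7143
3 6 load 0.8163
4 8 source 0.8503
5 10 load 0.8358
6 12 source 0.8309
7 14 load 0.8330
8 16 source 0.8337
9 18 load 0.8334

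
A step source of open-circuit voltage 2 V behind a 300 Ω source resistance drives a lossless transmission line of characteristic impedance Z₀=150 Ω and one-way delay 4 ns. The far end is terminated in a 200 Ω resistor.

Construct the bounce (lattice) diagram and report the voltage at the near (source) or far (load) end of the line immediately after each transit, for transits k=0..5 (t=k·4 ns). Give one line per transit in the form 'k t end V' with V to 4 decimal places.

0 0 source 0.6667
1 4 load 0.7619
2 8 source 0.7937
3 12 load 0.7982
4 16 source 0.7997
5 20 load 0.7999

Γ_L=0.142857, Γ_S=0.333333; launch V₁=2·150/450=0.666667
k=0 src: V=0.6667
k=1 load: inc=0.666667, refl=0.666667·0.142857=0.0952; V=0.000000+0.666667+0.095238=0.7619
k=2 src: inc=0.095238, refl=0.095238·0.333333=0.0317; V=0.666667+0.095238+0.031746=0.7937
k=3 load: inc=0.031746, refl=0.031746·0.142857=0.0045; V=0.761905+0.031746+0.004535=0.7982
k=4 src: inc=0.004535, refl=0.004535·0.333333=0.0015; V=0.793651+0.004535+0.001512=0.7997
k=5 load: inc=0.001512, refl=0.001512·0.142857=0.0002; V=0.798186+0.001512+0.000216=0.7999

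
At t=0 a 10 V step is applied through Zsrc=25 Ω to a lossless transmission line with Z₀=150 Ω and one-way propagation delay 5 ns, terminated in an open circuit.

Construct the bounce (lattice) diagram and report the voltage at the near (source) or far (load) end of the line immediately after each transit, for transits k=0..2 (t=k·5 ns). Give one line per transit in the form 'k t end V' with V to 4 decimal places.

0 0 source 8.5714
1 5 load 17.1429
2 10 source 11.0204

Γ_L=1.000000, Γ_S=-0.714286; launch V₁=10·150/175=8.571429
k=0 src: V=8.5714
k=1 load: inc=8.571429, refl=8.571429·1.000000=8.5714; V=0.000000+8.571429+8.571429=17.1429
k=2 src: inc=8.571429, refl=8.571429·-0.714286=-6.1224; V=8.571429+8.571429+-6.122449=11.0204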